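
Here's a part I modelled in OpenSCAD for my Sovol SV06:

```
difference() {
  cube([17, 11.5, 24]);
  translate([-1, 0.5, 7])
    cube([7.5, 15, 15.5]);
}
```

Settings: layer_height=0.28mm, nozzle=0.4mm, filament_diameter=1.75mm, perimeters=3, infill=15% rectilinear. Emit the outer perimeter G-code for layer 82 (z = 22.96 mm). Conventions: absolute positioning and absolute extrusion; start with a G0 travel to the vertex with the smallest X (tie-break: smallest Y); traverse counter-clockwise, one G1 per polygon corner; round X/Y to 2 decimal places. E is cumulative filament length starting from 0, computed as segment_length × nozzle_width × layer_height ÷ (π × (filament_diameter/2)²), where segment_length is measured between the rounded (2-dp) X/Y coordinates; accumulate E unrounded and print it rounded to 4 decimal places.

At z = 22.96 mm: the cube (footprint 17×11.5) is included at this height; the cube at (-1, 0.5) does not reach this height (z outside [7, 22.5]); After the difference (first − rest): none of the subtracted shapes is present at this height, so the 17×11.5 cube is unchanged — 1 connected region. The outline is a single polygon with 4 vertices. Extrusion per mm of travel: 0.4 × 0.28 / (π × 0.875²) = 0.046564. Accumulating E over each segment gives final E = 2.6542.

G0 X0.00 Y0.00 Z22.96
G1 X17.00 Y0.00 E0.7916
G1 X17.00 Y11.50 E1.3271
G1 X0.00 Y11.50 E2.1187
G1 X0.00 Y0.00 E2.6542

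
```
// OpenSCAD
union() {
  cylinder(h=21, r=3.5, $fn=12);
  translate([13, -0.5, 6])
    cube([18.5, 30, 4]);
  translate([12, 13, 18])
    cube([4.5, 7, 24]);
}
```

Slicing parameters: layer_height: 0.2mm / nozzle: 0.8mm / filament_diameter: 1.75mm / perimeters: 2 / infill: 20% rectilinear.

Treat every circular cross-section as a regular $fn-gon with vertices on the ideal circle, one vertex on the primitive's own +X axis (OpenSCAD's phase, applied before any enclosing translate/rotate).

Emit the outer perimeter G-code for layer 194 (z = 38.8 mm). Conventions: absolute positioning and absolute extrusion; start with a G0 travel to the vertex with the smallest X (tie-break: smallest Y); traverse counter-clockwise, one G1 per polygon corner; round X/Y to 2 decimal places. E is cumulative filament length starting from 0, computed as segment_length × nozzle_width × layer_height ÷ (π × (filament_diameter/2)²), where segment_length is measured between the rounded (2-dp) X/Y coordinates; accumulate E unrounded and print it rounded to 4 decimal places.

G0 X12.00 Y13.00 Z38.80
G1 X16.50 Y13.00 E0.2993
G1 X16.50 Y20.00 E0.7650
G1 X12.00 Y20.00 E1.0643
G1 X12.00 Y13.00 E1.5300

At z = 38.8 mm: the cylinder does not reach this height (z outside [0, 21]); the cube at (13, -0.5) does not reach this height (z outside [6, 10]); the cube at (12, 13) is present — its section is the full 4.5×7 rectangle; Taking the union: only the 4.5×7 cube at (12, 13) is present, so the union is just that shape — 1 connected region. The outline is a single polygon with 4 vertices. Extrusion per mm of travel: 0.8 × 0.2 / (π × 0.875²) = 0.066520. Accumulating E over each segment gives final E = 1.5300.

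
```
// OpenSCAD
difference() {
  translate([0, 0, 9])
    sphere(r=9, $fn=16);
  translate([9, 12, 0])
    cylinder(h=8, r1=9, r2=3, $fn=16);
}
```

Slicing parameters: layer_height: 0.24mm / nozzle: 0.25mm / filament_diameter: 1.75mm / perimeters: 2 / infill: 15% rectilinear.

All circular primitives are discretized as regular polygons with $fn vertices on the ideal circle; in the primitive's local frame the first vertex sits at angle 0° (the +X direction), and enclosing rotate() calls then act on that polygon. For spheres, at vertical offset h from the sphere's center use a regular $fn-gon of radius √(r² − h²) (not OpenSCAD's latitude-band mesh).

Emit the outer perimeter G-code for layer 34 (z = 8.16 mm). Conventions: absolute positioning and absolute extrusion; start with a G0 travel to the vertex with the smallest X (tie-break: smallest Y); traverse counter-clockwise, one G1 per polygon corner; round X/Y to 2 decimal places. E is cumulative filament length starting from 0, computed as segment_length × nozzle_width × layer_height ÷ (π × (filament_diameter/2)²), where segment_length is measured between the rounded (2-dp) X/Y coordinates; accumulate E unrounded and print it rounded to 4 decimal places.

At z = 8.16 mm: the r=9 sphere contributes a regular 16-gon of circumradius √(9²−0.84²) = 8.961; the cone at (9, 12) is absent (z outside [0, 8]); After the difference (first − rest): none of the subtracted shapes is present at this height, so the r=9 sphere is unchanged — 1 connected region. The outline is a single polygon with 16 vertices. Extrusion per mm of travel: 0.25 × 0.24 / (π × 0.875²) = 0.024945. Accumulating E over each segment gives final E = 1.3958.

G0 X-8.96 Y0.00 Z8.16
G1 X-8.28 Y-3.43 E0.0872
G1 X-6.34 Y-6.34 E0.1745
G1 X-3.43 Y-8.28 E0.2617
G1 X0.00 Y-8.96 E0.3489
G1 X3.43 Y-8.28 E0.4362
G1 X6.34 Y-6.34 E0.5234
G1 X8.28 Y-3.43 E0.6107
G1 X8.96 Y0.00 E0.6979
G1 X8.28 Y3.43 E0.7851
G1 X6.34 Y6.34 E0.8723
G1 X3.43 Y8.28 E0.9596
G1 X0.00 Y8.96 E1.0468
G1 X-3.43 Y8.28 E1.1340
G1 X-6.34 Y6.34 E1.2213
G1 X-8.28 Y3.43 E1.3085
G1 X-8.96 Y0.00 E1.3958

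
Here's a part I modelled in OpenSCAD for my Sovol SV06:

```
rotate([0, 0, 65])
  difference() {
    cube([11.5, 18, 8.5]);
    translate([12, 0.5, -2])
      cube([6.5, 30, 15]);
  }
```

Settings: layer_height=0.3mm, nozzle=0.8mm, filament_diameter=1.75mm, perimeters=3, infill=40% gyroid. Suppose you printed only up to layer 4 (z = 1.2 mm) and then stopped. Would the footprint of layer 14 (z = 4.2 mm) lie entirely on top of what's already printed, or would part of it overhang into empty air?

entirely on top

Compare the two slices. At z = 1.2: the 11.5×18 cube contributes its full rectangle (area 207.00 mm²); the 6.5×30 cube at (12, 0.5) contributes its full rectangle (area 195.00 mm²); Subtracting the remaining from the first: starting from the 11.5×18 cube (207.00 mm²), the 6.5×30 cube at (12, 0.5) misses the remaining region (no effect) — area = 207.00 mm²; (whole slice rotated 65° about Z — lengths, areas and connectivity unchanged). At z = 4.2: the 11.5×18 cube contributes its full rectangle (area 207.00 mm²); the cube at (12, 0.5) is present — its section is the full 6.5×30 rectangle (area 195.00 mm²); Subtracting the remaining from the first: starting from the 11.5×18 cube (207.00 mm²), the 6.5×30 cube at (12, 0.5) misses the remaining region (no effect) — area = 207.00 mm²; (rotated 65° about Z; rotation is an isometry so areas/perimeters/island counts are preserved). Checking containment: the cross-section at z = 4.2 is a subset of the cross-section at z = 1.2.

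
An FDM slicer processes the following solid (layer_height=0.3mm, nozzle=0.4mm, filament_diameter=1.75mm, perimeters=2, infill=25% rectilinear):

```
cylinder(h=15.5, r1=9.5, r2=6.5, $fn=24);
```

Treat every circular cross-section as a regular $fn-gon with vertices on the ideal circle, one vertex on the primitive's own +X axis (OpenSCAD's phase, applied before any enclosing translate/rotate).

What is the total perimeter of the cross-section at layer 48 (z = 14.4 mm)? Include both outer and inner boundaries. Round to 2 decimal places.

At z = 14.4 mm: the cone: at t=0.929 of its height the radius interpolates to r₁+(r₂−r₁)t = 6.713, giving a regular 24-gon of that circumradius (perimeter = 2·24·6.713·sin(180°/24) = 42.06 mm). Overall, the cross-section is a single solid region. Total boundary length (outer) = 42.06 mm.

42.06 mm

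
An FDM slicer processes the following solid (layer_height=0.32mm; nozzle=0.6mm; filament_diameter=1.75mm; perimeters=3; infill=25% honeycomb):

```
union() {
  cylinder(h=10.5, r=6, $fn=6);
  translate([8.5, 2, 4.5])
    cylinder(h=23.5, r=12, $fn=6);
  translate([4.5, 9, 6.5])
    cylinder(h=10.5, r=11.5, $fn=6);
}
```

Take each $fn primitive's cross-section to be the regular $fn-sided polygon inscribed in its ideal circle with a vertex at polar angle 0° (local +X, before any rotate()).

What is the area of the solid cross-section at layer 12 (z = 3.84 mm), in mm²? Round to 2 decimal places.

At z = 3.84 mm: the r=6 cylinder gives a regular 6-gon of circumradius 6 (constant along its height) (area = (6/2)·6.000²·sin(360°/6) = 93.53 mm²); the cylinder at (8.5, 2) is absent (z outside [4.5, 28]); the cylinder at (4.5, 9) does not reach this height (z outside [6.5, 17]); Taking the union: only the r=6 cylinder is present, so the union is just that shape — area = 93.53 mm². Overall, the cross-section is a single solid region. Net area = 93.53 mm².

93.53 mm²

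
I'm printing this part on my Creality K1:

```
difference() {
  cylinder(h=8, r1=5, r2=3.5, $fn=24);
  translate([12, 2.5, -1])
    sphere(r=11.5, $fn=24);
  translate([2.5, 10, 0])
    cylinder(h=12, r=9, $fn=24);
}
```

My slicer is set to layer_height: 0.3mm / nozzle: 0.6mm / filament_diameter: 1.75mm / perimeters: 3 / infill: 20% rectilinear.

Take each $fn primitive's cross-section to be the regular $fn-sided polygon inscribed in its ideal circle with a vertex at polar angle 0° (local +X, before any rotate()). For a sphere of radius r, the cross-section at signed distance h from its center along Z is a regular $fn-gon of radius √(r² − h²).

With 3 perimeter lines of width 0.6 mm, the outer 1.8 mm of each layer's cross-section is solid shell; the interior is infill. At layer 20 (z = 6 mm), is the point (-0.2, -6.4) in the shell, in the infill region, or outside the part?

At z = 6 mm: the cone: at t=0.750 of its height the radius interpolates to r₁+(r₂−r₁)t = 3.875, giving a regular 24-gon of that circumradius; the sphere at (12, 2.5): section is a regular 24-gon, circumradius = √(r²−h²) = √(11.5²−7²) = 9.124; the cylinder at (2.5, 10): section is a regular 24-gon, circumradius r=9; Subtracting the remaining from the first: starting from the cone, the r=11.5 sphere at (12, 2.5) partially overlaps it — only the 1.66 mm² overlap (of its 258.56 mm²) is removed, clipping the outline; the r=9 cylinder at (2.5, 10) partially overlaps it — only the 10.94 mm² overlap (of its 251.57 mm²) is removed, clipping the outline — 1 connected region. Overall, the cross-section is a single solid region. The nearest boundary edge runs (1.00, -3.74)→(-0.00, -3.88); distance from the point to it = 2.53 mm. The point is not inside any of the regions above, so it lies outside the cross-section (2.53 mm from the nearest boundary).

outside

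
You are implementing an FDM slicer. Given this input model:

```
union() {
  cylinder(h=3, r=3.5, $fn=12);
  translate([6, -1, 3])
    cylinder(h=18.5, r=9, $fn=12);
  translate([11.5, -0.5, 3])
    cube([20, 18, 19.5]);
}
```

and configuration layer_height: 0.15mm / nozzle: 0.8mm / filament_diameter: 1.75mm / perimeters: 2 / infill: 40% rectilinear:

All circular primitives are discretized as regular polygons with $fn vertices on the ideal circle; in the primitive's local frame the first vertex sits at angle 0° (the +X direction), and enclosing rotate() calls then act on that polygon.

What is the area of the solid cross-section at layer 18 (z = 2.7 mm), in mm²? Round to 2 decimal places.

36.75 mm²

At z = 2.7 mm: the cylinder: section is a regular 12-gon, circumradius r=3.5 (area = (12/2)·3.500²·sin(360°/12) = 36.75 mm²); the cylinder at (6, -1) does not reach this height (z outside [3, 21.5]); the cube at (11.5, -0.5) is not intersected at this z (z outside [3, 22.5]); Merging all regions: only the r=3.5 cylinder is present, so the union is just that shape — area = 36.75 mm². Overall, the cross-section is a single solid region. Net area = 36.75 mm².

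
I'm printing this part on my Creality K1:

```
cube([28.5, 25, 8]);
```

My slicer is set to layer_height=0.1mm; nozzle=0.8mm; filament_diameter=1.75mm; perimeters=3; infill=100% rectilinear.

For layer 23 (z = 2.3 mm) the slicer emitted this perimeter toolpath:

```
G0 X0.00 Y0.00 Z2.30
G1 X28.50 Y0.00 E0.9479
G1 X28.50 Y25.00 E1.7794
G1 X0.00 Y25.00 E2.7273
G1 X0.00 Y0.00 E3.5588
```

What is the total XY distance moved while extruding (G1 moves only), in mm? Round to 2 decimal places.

107.00 mm

Sum the Euclidean lengths of each G1 segment: total = 107.00 mm.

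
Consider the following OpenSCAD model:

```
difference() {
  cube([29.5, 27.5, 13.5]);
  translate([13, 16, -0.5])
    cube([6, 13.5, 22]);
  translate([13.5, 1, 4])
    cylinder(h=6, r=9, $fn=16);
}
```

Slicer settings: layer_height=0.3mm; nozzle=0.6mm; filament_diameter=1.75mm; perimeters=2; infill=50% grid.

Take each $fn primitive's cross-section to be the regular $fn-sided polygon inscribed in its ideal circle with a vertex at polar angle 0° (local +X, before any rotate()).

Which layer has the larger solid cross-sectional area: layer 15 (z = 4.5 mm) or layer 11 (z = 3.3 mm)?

Layer 15 (z = 4.5): the 29.5×27.5 cube contributes its full rectangle (area 811.25 mm²); the cube at (13, 16) is present — its section is the full 6×13.5 rectangle (area 81.00 mm²); the r=9 cylinder at (13.5, 1) contributes a regular 16-gon of circumradius 9 (area = (16/2)·9.000²·sin(360°/16) = 247.98 mm²); Subtracting the remaining from the first: starting from the 29.5×27.5 cube (811.25 mm²), the 6×13.5 cube at (13, 16) partially overlaps it — only the 69.00 mm² overlap (of its 81.00 mm²) is removed, clipping the outline; the r=9 cylinder at (13.5, 1) partially overlaps it — only the 141.79 mm² overlap (of its 247.98 mm²) is removed, clipping the outline — area = 600.46 mm². So its area = 600.46 mm². Layer 11 (z = 3.3): the cube is present — its section is the full 29.5×27.5 rectangle (area 811.25 mm²); the cube at (13, 16) (footprint 6×13.5) is included at this height (area 81.00 mm²); the cylinder at (13.5, 1) is not intersected at this z (z outside [4, 10]); Subtracting the remaining from the first: starting from the 29.5×27.5 cube (811.25 mm²), the 6×13.5 cube at (13, 16) partially overlaps it — only the 69.00 mm² overlap (of its 81.00 mm²) is removed, clipping the outline — area = 742.25 mm². So its area = 742.25 mm². Layer 11 is larger (742.25 vs 600.46 mm²).

layer 11 (z = 3.3 mm)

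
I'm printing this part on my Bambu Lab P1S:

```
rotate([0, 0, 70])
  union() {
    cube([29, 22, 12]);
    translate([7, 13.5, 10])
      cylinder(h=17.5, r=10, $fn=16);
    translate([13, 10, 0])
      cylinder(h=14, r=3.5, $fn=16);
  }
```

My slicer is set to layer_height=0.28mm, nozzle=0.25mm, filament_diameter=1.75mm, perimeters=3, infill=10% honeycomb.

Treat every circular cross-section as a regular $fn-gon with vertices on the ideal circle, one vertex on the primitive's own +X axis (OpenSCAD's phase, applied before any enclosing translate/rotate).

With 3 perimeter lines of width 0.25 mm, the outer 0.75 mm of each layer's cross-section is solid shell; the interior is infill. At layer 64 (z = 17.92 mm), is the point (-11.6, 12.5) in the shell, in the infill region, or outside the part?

infill

At z = 17.92 mm: the cube is absent (z outside [0, 12]); the r=10 cylinder at (7, 13.5) contributes a regular 16-gon of circumradius 10; the cylinder at (13, 10) is not intersected at this z (z outside [0, 14]); Merging all regions: only the r=10 cylinder at (7, 13.5) is present, so the union is just that shape — 1 connected region; (rotated 70° about Z; rotation is an isometry so areas/perimeters/island counts are preserved). Overall, the cross-section is a single solid region. Undo the 70° rotation: the query point maps to (7.779, 15.176) in the un-rotated model frame. The nearest boundary edge runs (14.07, 20.57)→(10.83, 22.74); distance from the point to it = 7.98 mm. The point is inside the cross-section and 7.98 mm from the nearest boundary — more than the 0.75 mm shell width (3 × 0.25), so it's in the infill interior.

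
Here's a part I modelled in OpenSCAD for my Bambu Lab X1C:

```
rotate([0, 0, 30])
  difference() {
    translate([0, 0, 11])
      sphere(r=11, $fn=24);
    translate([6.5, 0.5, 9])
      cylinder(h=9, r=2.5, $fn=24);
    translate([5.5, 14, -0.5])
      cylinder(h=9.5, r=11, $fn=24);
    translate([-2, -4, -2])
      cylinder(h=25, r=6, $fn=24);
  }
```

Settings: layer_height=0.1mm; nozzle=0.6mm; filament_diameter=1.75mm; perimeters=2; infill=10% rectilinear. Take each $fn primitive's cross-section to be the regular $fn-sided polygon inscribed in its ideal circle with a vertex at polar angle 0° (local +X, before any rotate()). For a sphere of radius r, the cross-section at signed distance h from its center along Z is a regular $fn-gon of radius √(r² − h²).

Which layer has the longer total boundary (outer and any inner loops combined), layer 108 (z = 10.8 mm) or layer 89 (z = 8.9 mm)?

Layer 108 (z = 10.8): the sphere: section is a regular 24-gon, circumradius = √(r²−h²) = √(11²−0.2²) = 10.998 (perimeter = 2·24·10.998·sin(180°/24) = 68.91 mm); the r=2.5 cylinder at (6.5, 0.5) gives a regular 24-gon of circumradius 2.5 (constant along its height) (perimeter = 2·24·2.500·sin(180°/24) = 15.66 mm); the cylinder at (5.5, 14) is absent (z outside [-0.5, 9]); the r=6 cylinder at (-2, -4) contributes a regular 24-gon of circumradius 6 (perimeter = 2·24·6.000·sin(180°/24) = 37.59 mm); Taking the first minus the rest: starting from the r=11 sphere, the r=2.5 cylinder at (6.5, 0.5) lies wholly inside it (removes its full 19.41 mm² and its 15.66 mm outline becomes a hole wall); the r=6 cylinder at (-2, -4) lies wholly inside it (removes its full 111.81 mm² and its 37.59 mm outline becomes a hole wall) — boundary (outer + 2 inner loops) = 122.16 mm; (whole slice rotated 30° about Z — lengths, areas and connectivity unchanged). So its perimeter = 122.16 mm. Layer 89 (z = 8.9): the r=11 sphere contributes a regular 24-gon of circumradius √(11²−2.1²) = 10.798 (perimeter = 2·24·10.798·sin(180°/24) = 67.65 mm); the cylinder at (6.5, 0.5) is not intersected at this z (z outside [9, 18]); the cylinder at (5.5, 14): section is a regular 24-gon, circumradius r=11 (perimeter = 2·24·11.000·sin(180°/24) = 68.92 mm); the r=6 cylinder at (-2, -4) gives a regular 24-gon of circumradius 6 (constant along its height) (perimeter = 2·24·6.000·sin(180°/24) = 37.59 mm); After the difference (first − rest): starting from the r=11 sphere, the r=11 cylinder at (5.5, 14) partially overlaps it — only the 71.39 mm² overlap (of its 375.81 mm²) is removed, clipping the outline; the r=6 cylinder at (-2, -4) lies wholly inside it (removes its full 111.81 mm² and its 37.59 mm outline becomes a hole wall) — boundary (outer + 1 inner loop) = 105.16 mm; (rotated 30° about Z; rotation is an isometry so areas/perimeters/island counts are preserved). So its perimeter = 105.16 mm. Layer 108 is larger (122.16 vs 105.16 mm).

layer 108 (z = 10.8 mm)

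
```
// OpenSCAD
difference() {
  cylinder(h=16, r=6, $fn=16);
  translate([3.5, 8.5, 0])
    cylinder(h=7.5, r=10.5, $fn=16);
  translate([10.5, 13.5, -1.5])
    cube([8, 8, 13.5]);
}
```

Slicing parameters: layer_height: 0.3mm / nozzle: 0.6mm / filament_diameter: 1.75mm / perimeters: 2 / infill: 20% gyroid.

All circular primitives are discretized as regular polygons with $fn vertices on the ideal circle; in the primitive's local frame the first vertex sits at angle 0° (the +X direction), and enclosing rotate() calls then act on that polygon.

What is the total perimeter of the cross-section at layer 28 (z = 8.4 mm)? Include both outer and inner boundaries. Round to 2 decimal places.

At z = 8.4 mm: the cylinder: section is a regular 16-gon, circumradius r=6 (perimeter = 2·16·6.000·sin(180°/16) = 37.46 mm); the cylinder at (3.5, 8.5) does not reach this height (z outside [0, 7.5]); the cube at (10.5, 13.5) (footprint 8×8) is included at this height (perimeter 32.00 mm); Subtracting the remaining from the first: starting from the r=6 cylinder, the 8×8 cube at (10.5, 13.5) misses the remaining region (no effect) — boundary = 37.46 mm. Overall, the cross-section is a single solid region. Total boundary length (outer) = 37.46 mm.

37.46 mm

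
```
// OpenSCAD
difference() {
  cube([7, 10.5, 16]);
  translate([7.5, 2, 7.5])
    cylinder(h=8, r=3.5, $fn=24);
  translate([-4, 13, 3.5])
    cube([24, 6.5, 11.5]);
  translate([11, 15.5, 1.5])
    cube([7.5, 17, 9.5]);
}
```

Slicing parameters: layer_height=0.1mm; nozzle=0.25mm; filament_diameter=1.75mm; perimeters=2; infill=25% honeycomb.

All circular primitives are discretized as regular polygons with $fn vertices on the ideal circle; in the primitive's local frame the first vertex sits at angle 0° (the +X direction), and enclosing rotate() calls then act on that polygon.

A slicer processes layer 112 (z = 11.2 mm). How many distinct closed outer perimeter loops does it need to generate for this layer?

1

At z = 11.2 mm: the 7×10.5 cube contributes its full rectangle; the r=3.5 cylinder at (7.5, 2) contributes a regular 24-gon of circumradius 3.5; the cube at (-4, 13) (footprint 24×6.5) is included at this height; the cube at (11, 15.5) is not intersected at this z (z outside [1.5, 11]); After the difference (first − rest): starting from the 7×10.5 cube, the r=3.5 cylinder at (7.5, 2) partially overlaps it — only the 13.33 mm² overlap (of its 38.05 mm²) is removed, clipping the outline; the 24×6.5 cube at (-4, 13) misses the remaining region (no effect) — 1 connected region. The result has 1 disconnected region.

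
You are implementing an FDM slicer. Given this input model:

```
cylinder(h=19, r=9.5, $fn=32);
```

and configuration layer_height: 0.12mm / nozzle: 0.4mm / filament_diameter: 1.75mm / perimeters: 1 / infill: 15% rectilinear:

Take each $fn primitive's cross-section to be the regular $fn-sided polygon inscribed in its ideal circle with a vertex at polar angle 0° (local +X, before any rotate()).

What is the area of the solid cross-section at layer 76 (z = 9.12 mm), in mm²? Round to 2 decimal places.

At z = 9.12 mm: the r=9.5 cylinder contributes a regular 32-gon of circumradius 9.5 (area = (32/2)·9.500²·sin(360°/32) = 281.71 mm²). Overall, the cross-section is a single solid region. Net area = 281.71 mm².

281.71 mm²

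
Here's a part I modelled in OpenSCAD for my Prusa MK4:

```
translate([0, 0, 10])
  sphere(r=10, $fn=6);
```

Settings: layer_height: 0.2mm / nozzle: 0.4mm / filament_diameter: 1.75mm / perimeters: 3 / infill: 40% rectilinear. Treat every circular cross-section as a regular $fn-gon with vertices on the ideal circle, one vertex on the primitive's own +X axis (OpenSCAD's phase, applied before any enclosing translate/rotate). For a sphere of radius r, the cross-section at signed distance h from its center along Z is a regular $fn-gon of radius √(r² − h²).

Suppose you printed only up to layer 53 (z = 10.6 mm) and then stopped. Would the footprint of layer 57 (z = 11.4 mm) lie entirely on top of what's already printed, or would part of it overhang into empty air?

entirely on top

Compare the two slices. At z = 10.6: the r=10 sphere slices to a regular 6-gon of circumradius 9.982 (√(r²−h²) with h=0.6 from center) (area = (6/2)·9.982²·sin(360°/6) = 258.87 mm²). At z = 11.4: the r=10 sphere contributes a regular 6-gon of circumradius √(10²−1.4²) = 9.902 (area = (6/2)·9.902²·sin(360°/6) = 254.72 mm²). Checking containment: the cross-section at z = 11.4 is a subset of the cross-section at z = 10.6.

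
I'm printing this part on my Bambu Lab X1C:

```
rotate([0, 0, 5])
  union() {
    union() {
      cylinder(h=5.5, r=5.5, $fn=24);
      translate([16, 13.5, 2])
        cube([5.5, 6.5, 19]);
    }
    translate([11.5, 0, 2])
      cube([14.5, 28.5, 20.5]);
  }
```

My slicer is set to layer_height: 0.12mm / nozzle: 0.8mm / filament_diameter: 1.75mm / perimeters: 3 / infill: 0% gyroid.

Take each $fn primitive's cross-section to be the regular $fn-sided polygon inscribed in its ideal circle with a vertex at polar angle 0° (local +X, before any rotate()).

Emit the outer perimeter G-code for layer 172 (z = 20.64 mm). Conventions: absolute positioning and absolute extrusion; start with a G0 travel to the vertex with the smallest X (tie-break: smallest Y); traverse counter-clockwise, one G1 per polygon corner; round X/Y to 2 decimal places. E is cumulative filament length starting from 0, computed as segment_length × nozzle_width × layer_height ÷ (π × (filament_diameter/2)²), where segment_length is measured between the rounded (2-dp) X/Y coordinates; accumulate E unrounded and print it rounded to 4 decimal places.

At z = 20.64 mm: the cylinder is absent (z outside [0, 5.5]); the 5.5×6.5 cube at (16, 13.5) contributes its full rectangle; Taking the union: only the 5.5×6.5 cube at (16, 13.5) is present, so the union is just that shape — 1 connected region; the cube at (11.5, 0) (footprint 14.5×28.5) is included at this height; Merging all regions: that combined region lies entirely inside the 14.5×28.5 cube at (11.5, 0), so the union is just the 14.5×28.5 cube at (11.5, 0) — 1 connected region; (rotated 5° about Z; rotation is an isometry so areas/perimeters/island counts are preserved). The outline is a single polygon with 4 vertices. Extrusion per mm of travel: 0.8 × 0.12 / (π × 0.875²) = 0.039912. Accumulating E over each segment gives final E = 3.4324.

G0 X8.97 Y29.39 Z20.64
G1 X11.46 Y1.00 E1.1375
G1 X25.90 Y2.27 E1.7160
G1 X23.42 Y30.66 E2.8534
G1 X8.97 Y29.39 E3.4324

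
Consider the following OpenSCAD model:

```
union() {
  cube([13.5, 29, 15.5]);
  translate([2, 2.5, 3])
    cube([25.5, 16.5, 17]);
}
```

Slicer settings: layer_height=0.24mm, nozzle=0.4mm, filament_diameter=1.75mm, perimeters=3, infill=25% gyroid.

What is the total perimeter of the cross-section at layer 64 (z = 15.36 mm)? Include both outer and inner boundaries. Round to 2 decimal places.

113.00 mm

At z = 15.36 mm: the cube is present — its section is the full 13.5×29 rectangle (perimeter 85.00 mm); the 25.5×16.5 cube at (2, 2.5) contributes its full rectangle (perimeter 84.00 mm); Taking the union: the regions partially overlap (shared area 189.75 mm²), so the edge portions inside another operand are dropped and the merged outline is re-measured after clipping — boundary = 113.00 mm. Overall, the cross-section is a single solid region. Total boundary length (outer) = 113.00 mm.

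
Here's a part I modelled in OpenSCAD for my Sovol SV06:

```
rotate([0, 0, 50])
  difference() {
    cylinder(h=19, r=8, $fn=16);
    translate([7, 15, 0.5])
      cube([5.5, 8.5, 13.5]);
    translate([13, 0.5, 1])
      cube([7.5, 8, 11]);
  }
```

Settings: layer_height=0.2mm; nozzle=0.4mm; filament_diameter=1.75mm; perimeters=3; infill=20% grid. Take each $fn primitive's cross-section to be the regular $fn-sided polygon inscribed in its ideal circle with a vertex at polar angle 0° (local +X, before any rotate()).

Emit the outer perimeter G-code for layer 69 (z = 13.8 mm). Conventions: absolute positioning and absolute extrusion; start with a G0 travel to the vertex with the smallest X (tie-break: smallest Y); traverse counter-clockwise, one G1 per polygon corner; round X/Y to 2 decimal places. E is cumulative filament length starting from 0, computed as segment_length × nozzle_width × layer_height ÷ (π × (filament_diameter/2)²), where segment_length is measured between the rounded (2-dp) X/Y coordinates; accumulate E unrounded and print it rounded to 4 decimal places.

G0 X-7.97 Y-0.70 Z13.80
G1 X-7.10 Y-3.69 E0.1036
G1 X-5.14 Y-6.13 E0.2077
G1 X-2.41 Y-7.63 E0.3113
G1 X0.70 Y-7.97 E0.4153
G1 X3.69 Y-7.10 E0.5189
G1 X6.13 Y-5.14 E0.6230
G1 X7.63 Y-2.41 E0.7266
G1 X7.97 Y0.70 E0.8307
G1 X7.10 Y3.69 E0.9342
G1 X5.14 Y6.13 E1.0383
G1 X2.41 Y7.63 E1.1419
G1 X-0.70 Y7.97 E1.2460
G1 X-3.69 Y7.10 E1.3496
G1 X-6.13 Y5.14 E1.4536
G1 X-7.63 Y2.41 E1.5572
G1 X-7.97 Y-0.70 E1.6613

At z = 13.8 mm: the cylinder: section is a regular 16-gon, circumradius r=8; the 5.5×8.5 cube at (7, 15) contributes its full rectangle; the cube at (13, 0.5) is absent (z outside [1, 12]); After the difference (first − rest): starting from the r=8 cylinder, the 5.5×8.5 cube at (7, 15) misses the remaining region (no effect) — 1 connected region; (whole slice rotated 50° about Z — lengths, areas and connectivity unchanged). The outline is a single polygon with 16 vertices. Extrusion per mm of travel: 0.4 × 0.2 / (π × 0.875²) = 0.033260. Accumulating E over each segment gives final E = 1.6613.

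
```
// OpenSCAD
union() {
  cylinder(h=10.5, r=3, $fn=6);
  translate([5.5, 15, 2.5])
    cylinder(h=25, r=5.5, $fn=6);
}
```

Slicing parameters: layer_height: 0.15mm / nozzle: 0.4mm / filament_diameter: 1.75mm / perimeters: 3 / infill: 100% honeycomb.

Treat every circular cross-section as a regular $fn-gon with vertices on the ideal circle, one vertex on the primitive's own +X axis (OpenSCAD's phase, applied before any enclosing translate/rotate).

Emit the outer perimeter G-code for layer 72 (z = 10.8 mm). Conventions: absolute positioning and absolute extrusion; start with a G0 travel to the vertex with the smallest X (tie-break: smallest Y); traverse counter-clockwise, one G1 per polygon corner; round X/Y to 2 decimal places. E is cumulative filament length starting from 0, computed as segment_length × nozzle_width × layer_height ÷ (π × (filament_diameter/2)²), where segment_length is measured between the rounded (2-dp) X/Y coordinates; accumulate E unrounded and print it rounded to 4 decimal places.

G0 X0.00 Y15.00 Z10.80
G1 X2.75 Y10.24 E0.1371
G1 X8.25 Y10.24 E0.2743
G1 X11.00 Y15.00 E0.4115
G1 X8.25 Y19.76 E0.5486
G1 X2.75 Y19.76 E0.6858
G1 X0.00 Y15.00 E0.8229

At z = 10.8 mm: the cylinder is not intersected at this z (z outside [0, 10.5]); the r=5.5 cylinder at (5.5, 15) contributes a regular 6-gon of circumradius 5.5; Merging all regions: only the r=5.5 cylinder at (5.5, 15) is present, so the union is just that shape — 1 connected region. The outline is a single polygon with 6 vertices. Extrusion per mm of travel: 0.4 × 0.15 / (π × 0.875²) = 0.024945. Accumulating E over each segment gives final E = 0.8229.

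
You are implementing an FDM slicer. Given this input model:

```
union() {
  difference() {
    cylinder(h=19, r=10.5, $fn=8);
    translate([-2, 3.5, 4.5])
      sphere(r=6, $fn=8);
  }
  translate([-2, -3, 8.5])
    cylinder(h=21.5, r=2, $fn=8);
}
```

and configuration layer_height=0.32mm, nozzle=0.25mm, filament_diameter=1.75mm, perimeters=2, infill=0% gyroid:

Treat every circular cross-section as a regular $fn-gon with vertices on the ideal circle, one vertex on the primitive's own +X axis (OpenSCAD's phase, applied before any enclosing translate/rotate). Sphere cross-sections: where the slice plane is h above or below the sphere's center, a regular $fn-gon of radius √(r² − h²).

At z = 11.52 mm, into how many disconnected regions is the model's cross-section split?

At z = 11.52 mm: the r=10.5 cylinder gives a regular 8-gon of circumradius 10.5 (constant along its height); the sphere at (-2, 3.5) is absent (|z−center|=7.020 > r=6); After the difference (first − rest): none of the subtracted shapes is present at this height, so the r=10.5 cylinder is unchanged — 1 connected region; the cylinder at (-2, -3): section is a regular 8-gon, circumradius r=2; Taking the union: the r=2 cylinder at (-2, -3) lies entirely inside that combined region, so the union is just that combined region — 1 connected region. The result has 1 disconnected region.

1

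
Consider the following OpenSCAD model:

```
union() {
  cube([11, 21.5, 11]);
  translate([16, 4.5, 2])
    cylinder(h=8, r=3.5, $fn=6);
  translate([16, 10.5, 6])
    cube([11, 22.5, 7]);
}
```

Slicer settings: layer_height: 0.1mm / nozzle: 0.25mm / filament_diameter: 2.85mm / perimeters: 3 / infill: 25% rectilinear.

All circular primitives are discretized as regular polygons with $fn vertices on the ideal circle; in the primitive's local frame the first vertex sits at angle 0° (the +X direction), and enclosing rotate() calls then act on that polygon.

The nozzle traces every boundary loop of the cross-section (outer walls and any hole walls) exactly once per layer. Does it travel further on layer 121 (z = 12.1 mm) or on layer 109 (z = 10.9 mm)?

layer 109 (z = 10.9 mm)

Layer 121 (z = 12.1): the cube is absent (z outside [0, 11]); the cylinder at (16, 4.5) is absent (z outside [2, 10]); the cube at (16, 10.5) is present — its section is the full 11×22.5 rectangle (perimeter 67.00 mm); Taking the union: only the 11×22.5 cube at (16, 10.5) is present, so the union is just that shape — boundary = 67.00 mm. So its perimeter = 67.00 mm. Layer 109 (z = 10.9): the cube is present — its section is the full 11×21.5 rectangle (perimeter 65.00 mm); the cylinder at (16, 4.5) is absent (z outside [2, 10]); the cube at (16, 10.5) is present — its section is the full 11×22.5 rectangle (perimeter 67.00 mm); Taking the union: the 2 present regions are separate (no shared area or edge), so areas and boundary lengths simply add and each stays a separate island — boundary = 132.00 mm. So its perimeter = 132.00 mm. Layer 109 is larger (132.00 vs 67.00 mm).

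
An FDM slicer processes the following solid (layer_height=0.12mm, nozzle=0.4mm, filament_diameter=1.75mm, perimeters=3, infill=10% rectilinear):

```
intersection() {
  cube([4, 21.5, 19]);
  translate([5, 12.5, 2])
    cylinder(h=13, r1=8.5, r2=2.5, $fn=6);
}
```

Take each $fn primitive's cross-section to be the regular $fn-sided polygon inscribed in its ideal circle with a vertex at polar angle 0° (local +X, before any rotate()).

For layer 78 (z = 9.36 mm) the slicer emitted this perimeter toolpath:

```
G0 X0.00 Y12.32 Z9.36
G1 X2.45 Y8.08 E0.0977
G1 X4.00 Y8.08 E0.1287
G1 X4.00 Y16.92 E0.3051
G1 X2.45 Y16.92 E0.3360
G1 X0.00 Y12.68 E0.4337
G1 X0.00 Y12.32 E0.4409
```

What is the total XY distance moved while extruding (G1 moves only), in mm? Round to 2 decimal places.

Sum the Euclidean lengths of each G1 segment: total = 22.09 mm.

22.09 mm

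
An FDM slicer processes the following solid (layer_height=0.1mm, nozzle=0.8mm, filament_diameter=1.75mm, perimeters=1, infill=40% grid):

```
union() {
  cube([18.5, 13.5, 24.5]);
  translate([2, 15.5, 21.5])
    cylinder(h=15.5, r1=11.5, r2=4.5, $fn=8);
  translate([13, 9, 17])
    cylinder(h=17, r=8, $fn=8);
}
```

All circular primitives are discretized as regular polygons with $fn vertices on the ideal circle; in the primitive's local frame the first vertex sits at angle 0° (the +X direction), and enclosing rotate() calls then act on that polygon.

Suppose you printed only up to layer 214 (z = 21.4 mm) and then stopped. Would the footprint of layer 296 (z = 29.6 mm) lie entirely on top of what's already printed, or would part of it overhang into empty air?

part overhangs

Compare the two slices. At z = 21.4: the 18.5×13.5 cube contributes its full rectangle (area 249.75 mm²); the cone at (2, 15.5) does not reach this height (z outside [21.5, 37]); the r=8 cylinder at (13, 9) gives a regular 8-gon of circumradius 8 (constant along its height) (area = (8/2)·8.000²·sin(360°/8) = 181.02 mm²); Combining (union): the regions partially overlap — summed areas 430.77 mm² minus the doubly-counted overlap 139.55 mm² gives 291.22 mm² — area = 291.22 mm². At z = 29.6: the cube is absent (z outside [0, 24.5]); the cone at (2, 15.5) contributes a regular 8-gon of circumradius 7.842 (interpolated between r1=11.5 and r2=4.5 at t=0.523) (area = (8/2)·7.842²·sin(360°/8) = 173.94 mm²); the r=8 cylinder at (13, 9) contributes a regular 8-gon of circumradius 8 (area = (8/2)·8.000²·sin(360°/8) = 181.02 mm²); Combining (union): the regions partially overlap — summed areas 354.96 mm² minus the doubly-counted overlap 12.40 mm² gives 342.56 mm² — area = 342.56 mm². Checking containment: at z = 29.6 the cross-section extends beyond the z = 21.4 cross-section by about 130.83 mm².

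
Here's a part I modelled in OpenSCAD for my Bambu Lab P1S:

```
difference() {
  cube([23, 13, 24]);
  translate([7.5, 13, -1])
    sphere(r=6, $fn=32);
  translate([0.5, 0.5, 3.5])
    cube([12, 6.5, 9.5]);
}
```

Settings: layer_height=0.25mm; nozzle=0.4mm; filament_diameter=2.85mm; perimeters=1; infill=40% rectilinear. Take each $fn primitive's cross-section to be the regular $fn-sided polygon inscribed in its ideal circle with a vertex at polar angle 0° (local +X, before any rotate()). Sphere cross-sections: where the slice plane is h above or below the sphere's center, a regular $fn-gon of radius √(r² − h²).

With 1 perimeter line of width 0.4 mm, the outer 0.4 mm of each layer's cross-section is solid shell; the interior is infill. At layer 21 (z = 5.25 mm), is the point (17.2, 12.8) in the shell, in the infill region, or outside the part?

At z = 5.25 mm: the 23×13 cube contributes its full rectangle; the sphere at (7.5, 13) is absent (|z−center|=6.250 > r=6); the 12×6.5 cube at (0.5, 0.5) contributes its full rectangle; Subtracting the remaining from the first: starting from the 23×13 cube, the 12×6.5 cube at (0.5, 0.5) lies wholly inside it (removes its full 78.00 mm² and its 37.00 mm outline becomes a hole wall) — 1 connected region with 1 hole. Overall, the cross-section is one region with 1 hole. The nearest boundary edge runs (0.00, 13.00)→(23.00, 13.00); distance from the point to it = 0.20 mm. The point is inside the cross-section, 0.20 mm from the nearest boundary — within the 0.4 mm shell band (1 × 0.4).

shell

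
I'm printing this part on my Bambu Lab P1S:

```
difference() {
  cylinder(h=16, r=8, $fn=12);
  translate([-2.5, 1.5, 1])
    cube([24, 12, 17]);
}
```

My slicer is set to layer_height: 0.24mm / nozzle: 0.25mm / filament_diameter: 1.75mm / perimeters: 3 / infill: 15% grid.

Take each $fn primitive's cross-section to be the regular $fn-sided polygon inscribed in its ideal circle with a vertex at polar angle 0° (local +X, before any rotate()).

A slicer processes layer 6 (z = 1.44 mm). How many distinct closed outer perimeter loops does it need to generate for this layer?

At z = 1.44 mm: the r=8 cylinder gives a regular 12-gon of circumradius 8 (constant along its height); the 24×12 cube at (-2.5, 1.5) contributes its full rectangle; After the difference (first − rest): starting from the r=8 cylinder, the 24×12 cube at (-2.5, 1.5) partially overlaps it — only the 51.71 mm² overlap (of its 288.00 mm²) is removed, clipping the outline — 1 connected region. The result has 1 disconnected region.

1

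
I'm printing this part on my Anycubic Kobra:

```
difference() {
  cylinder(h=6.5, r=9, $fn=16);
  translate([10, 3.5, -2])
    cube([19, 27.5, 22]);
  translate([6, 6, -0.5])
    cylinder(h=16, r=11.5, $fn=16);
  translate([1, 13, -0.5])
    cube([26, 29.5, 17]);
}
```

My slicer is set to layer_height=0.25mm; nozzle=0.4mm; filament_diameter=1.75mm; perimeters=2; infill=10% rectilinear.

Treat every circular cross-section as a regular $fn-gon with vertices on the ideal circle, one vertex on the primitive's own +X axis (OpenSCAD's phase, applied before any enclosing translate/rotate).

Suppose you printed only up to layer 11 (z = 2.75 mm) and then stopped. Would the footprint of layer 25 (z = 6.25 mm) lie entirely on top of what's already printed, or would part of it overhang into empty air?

Compare the two slices. At z = 2.75: the r=9 cylinder contributes a regular 16-gon of circumradius 9 (area = (16/2)·9.000²·sin(360°/16) = 247.98 mm²); the cube at (10, 3.5) (footprint 19×27.5) is included at this height (area 522.50 mm²); the r=11.5 cylinder at (6, 6) contributes a regular 16-gon of circumradius 11.5 (area = (16/2)·11.500²·sin(360°/16) = 404.88 mm²); the 26×29.5 cube at (1, 13) contributes its full rectangle (area 767.00 mm²); Subtracting the remaining from the first: starting from the r=9 cylinder (247.98 mm²), the 19×27.5 cube at (10, 3.5) misses the remaining region (no effect); the r=11.5 cylinder at (6, 6) partially overlaps it — only the 152.01 mm² overlap (of its 404.88 mm²) is removed, clipping the outline; the 26×29.5 cube at (1, 13) misses the remaining region (no effect) — area = 95.97 mm². At z = 6.25: the r=9 cylinder gives a regular 16-gon of circumradius 9 (constant along its height) (area = (16/2)·9.000²·sin(360°/16) = 247.98 mm²); the 19×27.5 cube at (10, 3.5) contributes its full rectangle (area 522.50 mm²); the cylinder at (6, 6): section is a regular 16-gon, circumradius r=11.5 (area = (16/2)·11.500²·sin(360°/16) = 404.88 mm²); the cube at (1, 13) (footprint 26×29.5) is included at this height (area 767.00 mm²); Subtracting the remaining from the first: starting from the r=9 cylinder (247.98 mm²), the 19×27.5 cube at (10, 3.5) misses the remaining region (no effect); the r=11.5 cylinder at (6, 6) partially overlaps it — only the 152.01 mm² overlap (of its 404.88 mm²) is removed, clipping the outline; the 26×29.5 cube at (1, 13) misses the remaining region (no effect) — area = 95.97 mm². Checking containment: the cross-section at z = 6.25 is a subset of the cross-section at z = 2.75.

entirely on top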